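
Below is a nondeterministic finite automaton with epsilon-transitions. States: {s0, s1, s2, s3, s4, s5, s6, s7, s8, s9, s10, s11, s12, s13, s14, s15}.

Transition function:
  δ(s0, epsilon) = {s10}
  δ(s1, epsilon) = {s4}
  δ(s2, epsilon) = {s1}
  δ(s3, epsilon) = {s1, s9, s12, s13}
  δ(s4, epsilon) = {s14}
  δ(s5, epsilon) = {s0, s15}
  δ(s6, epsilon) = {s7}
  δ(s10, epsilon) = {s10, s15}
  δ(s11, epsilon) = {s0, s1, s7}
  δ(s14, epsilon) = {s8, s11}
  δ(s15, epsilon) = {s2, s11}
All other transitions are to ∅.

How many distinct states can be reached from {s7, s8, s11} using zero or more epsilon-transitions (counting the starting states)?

10

Start with {s7, s8, s11}.
From s11 via epsilon: add s0, s1.
From s0 via epsilon: add s10.
From s1 via epsilon: add s4.
From s4 via epsilon: add s14.
From s10 via epsilon: add s15.
From s15 via epsilon: add s2.
epsilon-closure = {s0, s1, s2, s4, s7, s8, s10, s11, s14, s15}, which has 10 states.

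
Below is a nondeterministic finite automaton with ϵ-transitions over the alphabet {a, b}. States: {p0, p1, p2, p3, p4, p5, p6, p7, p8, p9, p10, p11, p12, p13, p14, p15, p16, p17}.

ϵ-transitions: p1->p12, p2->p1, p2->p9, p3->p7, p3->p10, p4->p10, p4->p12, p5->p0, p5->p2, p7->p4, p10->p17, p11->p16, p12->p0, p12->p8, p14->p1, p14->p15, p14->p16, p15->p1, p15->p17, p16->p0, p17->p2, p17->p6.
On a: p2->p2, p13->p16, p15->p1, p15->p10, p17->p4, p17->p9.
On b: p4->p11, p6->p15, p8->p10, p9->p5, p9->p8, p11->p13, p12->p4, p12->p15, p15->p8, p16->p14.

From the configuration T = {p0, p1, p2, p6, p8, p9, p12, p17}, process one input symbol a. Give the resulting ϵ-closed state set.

{p0, p1, p2, p4, p6, p8, p9, p10, p12, p17}

p2 on a → {p2}.
p17 on a → {p4, p9}.
No a-transition from p0, p1, p6, p8, p9, p12.
Union after reading a: {p2, p4, p9}.
Now take the ϵ-closure:
From p2 via ϵ: add p1.
From p4 via ϵ: add p10, p12.
From p10 via ϵ: add p17.
From p12 via ϵ: add p0, p8.
From p17 via ϵ: add p6.
No new states can be added; the closed set is {p0, p1, p2, p4, p6, p8, p9, p10, p12, p17}.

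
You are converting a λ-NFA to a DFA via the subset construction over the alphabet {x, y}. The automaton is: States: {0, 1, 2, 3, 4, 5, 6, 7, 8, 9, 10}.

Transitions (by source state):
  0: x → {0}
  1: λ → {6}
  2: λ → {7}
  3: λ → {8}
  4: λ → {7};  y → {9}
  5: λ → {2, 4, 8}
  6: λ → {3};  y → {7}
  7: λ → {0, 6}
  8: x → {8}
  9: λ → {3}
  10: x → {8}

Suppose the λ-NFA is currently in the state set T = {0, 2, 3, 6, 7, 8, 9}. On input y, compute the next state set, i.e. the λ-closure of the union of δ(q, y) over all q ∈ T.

6 on y → {7}.
No y-transition from 0, 2, 3, 7, 8, 9.
Union after reading y: {7}.
Now take the λ-closure:
From 7 via λ: add 0, 6.
From 6 via λ: add 3.
From 3 via λ: add 8.
No new states can be added; the closed set is {0, 3, 6, 7, 8}.

{0, 3, 6, 7, 8}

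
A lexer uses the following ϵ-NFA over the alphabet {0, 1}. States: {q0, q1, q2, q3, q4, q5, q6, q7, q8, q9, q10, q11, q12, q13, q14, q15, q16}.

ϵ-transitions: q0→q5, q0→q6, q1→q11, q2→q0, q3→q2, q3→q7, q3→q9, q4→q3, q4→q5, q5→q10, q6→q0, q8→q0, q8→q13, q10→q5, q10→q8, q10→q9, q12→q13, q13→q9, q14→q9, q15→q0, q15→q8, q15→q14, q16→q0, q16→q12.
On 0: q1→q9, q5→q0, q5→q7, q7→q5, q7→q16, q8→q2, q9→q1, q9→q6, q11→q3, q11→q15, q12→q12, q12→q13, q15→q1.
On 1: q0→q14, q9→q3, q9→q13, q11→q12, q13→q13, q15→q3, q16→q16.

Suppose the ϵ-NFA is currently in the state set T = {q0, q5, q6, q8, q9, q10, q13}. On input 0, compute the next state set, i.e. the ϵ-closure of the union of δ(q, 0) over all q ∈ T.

q5 on 0 → {q0, q7}.
q8 on 0 → {q2}.
q9 on 0 → {q1, q6}.
No 0-transition from q0, q6, q10, q13.
Union after reading 0: {q0, q1, q2, q6, q7}.
Now take the ϵ-closure:
From q0 via ϵ: add q5.
From q1 via ϵ: add q11.
From q5 via ϵ: add q10.
From q10 via ϵ: add q8, q9.
From q8 via ϵ: add q13.
No new states can be added; the closed set is {q0, q1, q2, q5, q6, q7, q8, q9, q10, q11, q13}.

{q0, q1, q2, q5, q6, q7, q8, q9, q10, q11, q13}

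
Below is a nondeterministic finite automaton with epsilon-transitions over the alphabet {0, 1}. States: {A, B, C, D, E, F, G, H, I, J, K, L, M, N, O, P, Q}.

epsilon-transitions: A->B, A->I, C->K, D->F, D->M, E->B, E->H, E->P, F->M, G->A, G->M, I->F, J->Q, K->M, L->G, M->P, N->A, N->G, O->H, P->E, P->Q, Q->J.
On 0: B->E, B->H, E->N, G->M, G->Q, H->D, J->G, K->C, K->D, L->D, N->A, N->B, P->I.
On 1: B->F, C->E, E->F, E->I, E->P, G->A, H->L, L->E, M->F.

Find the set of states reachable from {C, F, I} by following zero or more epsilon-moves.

Start with {C, F, I}.
From C via epsilon: add K.
From F via epsilon: add M.
From M via epsilon: add P.
From P via epsilon: add E, Q.
From E via epsilon: add B, H.
From Q via epsilon: add J.
No new states can be added; the closed set is {B, C, E, F, H, I, J, K, M, P, Q}.

{B, C, E, F, H, I, J, K, M, P, Q}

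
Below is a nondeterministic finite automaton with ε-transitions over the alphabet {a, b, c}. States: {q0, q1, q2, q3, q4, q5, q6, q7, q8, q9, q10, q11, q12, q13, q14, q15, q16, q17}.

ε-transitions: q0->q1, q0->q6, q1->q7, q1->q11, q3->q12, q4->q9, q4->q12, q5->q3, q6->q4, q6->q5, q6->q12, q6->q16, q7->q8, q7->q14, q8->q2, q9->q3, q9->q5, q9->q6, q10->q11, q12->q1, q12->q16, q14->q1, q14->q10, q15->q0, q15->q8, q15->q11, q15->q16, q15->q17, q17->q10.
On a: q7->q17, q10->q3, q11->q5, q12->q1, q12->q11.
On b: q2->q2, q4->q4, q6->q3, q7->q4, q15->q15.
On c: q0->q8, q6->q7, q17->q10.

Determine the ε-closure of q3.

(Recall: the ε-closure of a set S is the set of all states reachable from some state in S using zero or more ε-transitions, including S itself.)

{q1, q2, q3, q7, q8, q10, q11, q12, q14, q16}

Start with {q3}.
From q3 via ε: add q12.
From q12 via ε: add q1, q16.
From q1 via ε: add q7, q11.
From q7 via ε: add q8, q14.
From q8 via ε: add q2.
From q14 via ε: add q10.
No new states can be added; the closed set is {q1, q2, q3, q7, q8, q10, q11, q12, q14, q16}.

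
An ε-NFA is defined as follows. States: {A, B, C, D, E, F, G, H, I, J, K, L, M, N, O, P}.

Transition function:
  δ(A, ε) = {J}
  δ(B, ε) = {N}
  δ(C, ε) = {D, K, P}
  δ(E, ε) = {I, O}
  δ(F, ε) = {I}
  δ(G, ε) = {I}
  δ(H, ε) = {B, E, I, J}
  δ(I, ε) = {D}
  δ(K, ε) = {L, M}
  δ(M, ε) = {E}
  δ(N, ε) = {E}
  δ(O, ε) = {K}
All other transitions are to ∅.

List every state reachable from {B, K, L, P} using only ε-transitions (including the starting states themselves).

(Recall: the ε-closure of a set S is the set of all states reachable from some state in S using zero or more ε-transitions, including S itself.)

{B, D, E, I, K, L, M, N, O, P}

Start with {B, K, L, P}.
From B via ε: add N.
From K via ε: add M.
From M via ε: add E.
From E via ε: add I, O.
From I via ε: add D.
No new states can be added; the closed set is {B, D, E, I, K, L, M, N, O, P}.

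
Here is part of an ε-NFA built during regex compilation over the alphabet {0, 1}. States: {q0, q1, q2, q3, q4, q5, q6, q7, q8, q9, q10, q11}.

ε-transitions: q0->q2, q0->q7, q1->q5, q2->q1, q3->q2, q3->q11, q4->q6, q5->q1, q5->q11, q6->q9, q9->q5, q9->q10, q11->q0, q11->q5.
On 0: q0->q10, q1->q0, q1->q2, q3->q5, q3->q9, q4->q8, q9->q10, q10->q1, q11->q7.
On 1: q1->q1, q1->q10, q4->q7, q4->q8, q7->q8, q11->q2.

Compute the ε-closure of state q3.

Start with {q3}.
From q3 via ε: add q2, q11.
From q2 via ε: add q1.
From q11 via ε: add q0, q5.
From q0 via ε: add q7.
No new states can be added; the closed set is {q0, q1, q2, q3, q5, q7, q11}.

{q0, q1, q2, q3, q5, q7, q11}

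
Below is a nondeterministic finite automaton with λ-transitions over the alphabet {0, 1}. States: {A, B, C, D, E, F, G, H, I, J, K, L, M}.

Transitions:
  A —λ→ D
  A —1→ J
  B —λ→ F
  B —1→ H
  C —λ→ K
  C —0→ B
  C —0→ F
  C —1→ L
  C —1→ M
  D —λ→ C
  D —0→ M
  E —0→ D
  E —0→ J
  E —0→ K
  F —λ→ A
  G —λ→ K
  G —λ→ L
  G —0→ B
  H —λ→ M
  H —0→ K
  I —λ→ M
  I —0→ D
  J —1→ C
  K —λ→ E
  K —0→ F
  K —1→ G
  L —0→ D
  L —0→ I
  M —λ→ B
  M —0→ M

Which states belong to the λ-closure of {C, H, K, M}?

{A, B, C, D, E, F, H, K, M}

Start with {C, H, K, M}.
From K via λ: add E.
From M via λ: add B.
From B via λ: add F.
From F via λ: add A.
From A via λ: add D.
No new states can be added; the closed set is {A, B, C, D, E, F, H, K, M}.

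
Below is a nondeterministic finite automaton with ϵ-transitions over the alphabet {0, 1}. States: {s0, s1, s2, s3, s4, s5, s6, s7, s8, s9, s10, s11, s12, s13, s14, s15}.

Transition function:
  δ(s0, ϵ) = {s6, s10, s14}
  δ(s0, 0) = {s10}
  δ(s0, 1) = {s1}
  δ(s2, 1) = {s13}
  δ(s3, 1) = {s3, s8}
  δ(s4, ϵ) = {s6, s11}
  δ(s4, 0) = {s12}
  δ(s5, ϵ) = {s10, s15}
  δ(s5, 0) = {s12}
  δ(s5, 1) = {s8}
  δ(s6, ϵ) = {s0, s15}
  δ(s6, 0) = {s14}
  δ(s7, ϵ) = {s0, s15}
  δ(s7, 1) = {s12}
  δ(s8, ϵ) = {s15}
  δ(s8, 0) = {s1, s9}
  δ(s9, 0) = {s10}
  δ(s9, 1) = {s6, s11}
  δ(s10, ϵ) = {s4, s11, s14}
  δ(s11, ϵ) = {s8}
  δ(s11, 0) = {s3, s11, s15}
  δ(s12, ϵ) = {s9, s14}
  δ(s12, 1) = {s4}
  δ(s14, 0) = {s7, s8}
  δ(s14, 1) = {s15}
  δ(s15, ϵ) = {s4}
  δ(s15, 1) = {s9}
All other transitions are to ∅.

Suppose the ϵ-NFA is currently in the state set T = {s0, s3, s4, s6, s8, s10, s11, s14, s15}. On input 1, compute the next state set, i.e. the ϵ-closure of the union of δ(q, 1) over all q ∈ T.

s0 on 1 → {s1}.
s3 on 1 → {s3, s8}.
s14 on 1 → {s15}.
s15 on 1 → {s9}.
No 1-transition from s4, s6, s8, s10, s11.
Union after reading 1: {s1, s3, s8, s9, s15}.
Now take the ϵ-closure:
From s15 via ϵ: add s4.
From s4 via ϵ: add s6, s11.
From s6 via ϵ: add s0.
From s0 via ϵ: add s10, s14.
No new states can be added; the closed set is {s0, s1, s3, s4, s6, s8, s9, s10, s11, s14, s15}.

{s0, s1, s3, s4, s6, s8, s9, s10, s11, s14, s15}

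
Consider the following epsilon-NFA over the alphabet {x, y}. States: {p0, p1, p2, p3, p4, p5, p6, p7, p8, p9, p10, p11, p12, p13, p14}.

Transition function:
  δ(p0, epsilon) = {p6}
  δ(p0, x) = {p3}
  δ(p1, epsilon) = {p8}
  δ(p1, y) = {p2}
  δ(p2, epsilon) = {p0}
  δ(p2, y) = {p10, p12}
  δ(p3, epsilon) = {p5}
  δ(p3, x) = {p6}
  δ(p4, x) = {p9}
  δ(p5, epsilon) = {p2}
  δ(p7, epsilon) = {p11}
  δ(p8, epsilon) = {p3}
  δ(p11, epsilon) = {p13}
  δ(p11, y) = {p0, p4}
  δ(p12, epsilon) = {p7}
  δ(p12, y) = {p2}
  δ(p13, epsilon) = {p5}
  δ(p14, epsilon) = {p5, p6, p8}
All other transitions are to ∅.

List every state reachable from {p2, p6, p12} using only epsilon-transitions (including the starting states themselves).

Start with {p2, p6, p12}.
From p2 via epsilon: add p0.
From p12 via epsilon: add p7.
From p7 via epsilon: add p11.
From p11 via epsilon: add p13.
From p13 via epsilon: add p5.
No new states can be added; the closed set is {p0, p2, p5, p6, p7, p11, p12, p13}.

{p0, p2, p5, p6, p7, p11, p12, p13}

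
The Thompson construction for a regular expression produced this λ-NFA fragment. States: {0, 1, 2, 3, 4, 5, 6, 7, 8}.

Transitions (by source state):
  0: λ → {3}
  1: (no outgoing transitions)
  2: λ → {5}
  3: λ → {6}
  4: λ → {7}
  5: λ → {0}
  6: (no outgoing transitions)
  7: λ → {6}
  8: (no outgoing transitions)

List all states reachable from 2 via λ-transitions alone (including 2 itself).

{0, 2, 3, 5, 6}

Start with {2}.
From 2 via λ: add 5.
From 5 via λ: add 0.
From 0 via λ: add 3.
From 3 via λ: add 6.
No new states can be added; the closed set is {0, 2, 3, 5, 6}.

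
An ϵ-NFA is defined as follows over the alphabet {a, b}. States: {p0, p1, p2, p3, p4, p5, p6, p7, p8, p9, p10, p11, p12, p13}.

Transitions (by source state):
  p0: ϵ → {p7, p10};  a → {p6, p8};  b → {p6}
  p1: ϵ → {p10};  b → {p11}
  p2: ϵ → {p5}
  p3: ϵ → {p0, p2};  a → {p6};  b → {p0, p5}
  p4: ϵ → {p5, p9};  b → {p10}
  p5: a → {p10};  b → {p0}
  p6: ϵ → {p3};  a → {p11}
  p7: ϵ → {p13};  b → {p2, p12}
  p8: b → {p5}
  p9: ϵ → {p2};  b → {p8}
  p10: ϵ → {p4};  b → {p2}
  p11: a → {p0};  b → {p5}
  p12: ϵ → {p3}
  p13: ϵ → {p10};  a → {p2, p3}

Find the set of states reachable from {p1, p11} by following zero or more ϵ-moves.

{p1, p2, p4, p5, p9, p10, p11}

Start with {p1, p11}.
From p1 via ϵ: add p10.
From p10 via ϵ: add p4.
From p4 via ϵ: add p5, p9.
From p9 via ϵ: add p2.
No new states can be added; the closed set is {p1, p2, p4, p5, p9, p10, p11}.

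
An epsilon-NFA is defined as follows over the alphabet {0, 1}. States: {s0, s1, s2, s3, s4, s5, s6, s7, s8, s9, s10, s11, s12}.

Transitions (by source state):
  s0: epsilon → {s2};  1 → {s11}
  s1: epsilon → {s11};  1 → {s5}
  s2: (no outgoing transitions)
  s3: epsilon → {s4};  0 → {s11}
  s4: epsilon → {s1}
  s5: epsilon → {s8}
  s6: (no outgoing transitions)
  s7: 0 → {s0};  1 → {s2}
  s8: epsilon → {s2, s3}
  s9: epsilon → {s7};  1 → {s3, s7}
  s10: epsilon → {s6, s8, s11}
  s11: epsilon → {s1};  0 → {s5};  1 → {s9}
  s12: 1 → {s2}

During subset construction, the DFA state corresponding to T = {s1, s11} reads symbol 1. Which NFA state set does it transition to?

s1 on 1 → {s5}.
s11 on 1 → {s9}.
Union after reading 1: {s5, s9}.
Now take the epsilon-closure:
From s5 via epsilon: add s8.
From s9 via epsilon: add s7.
From s8 via epsilon: add s2, s3.
From s3 via epsilon: add s4.
From s4 via epsilon: add s1.
From s1 via epsilon: add s11.
No new states can be added; the closed set is {s1, s2, s3, s4, s5, s7, s8, s9, s11}.

{s1, s2, s3, s4, s5, s7, s8, s9, s11}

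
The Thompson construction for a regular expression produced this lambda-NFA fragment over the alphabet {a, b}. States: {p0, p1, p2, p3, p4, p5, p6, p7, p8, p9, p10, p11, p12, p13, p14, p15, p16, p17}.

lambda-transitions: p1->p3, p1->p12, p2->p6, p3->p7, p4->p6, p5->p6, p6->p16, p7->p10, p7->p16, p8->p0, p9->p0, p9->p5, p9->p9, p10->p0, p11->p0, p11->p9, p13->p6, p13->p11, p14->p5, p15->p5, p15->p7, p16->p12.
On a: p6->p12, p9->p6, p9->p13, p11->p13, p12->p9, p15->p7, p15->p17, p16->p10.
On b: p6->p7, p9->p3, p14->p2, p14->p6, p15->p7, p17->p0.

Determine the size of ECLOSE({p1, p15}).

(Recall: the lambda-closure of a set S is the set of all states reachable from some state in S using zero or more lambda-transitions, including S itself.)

Start with {p1, p15}.
From p1 via lambda: add p3, p12.
From p15 via lambda: add p5, p7.
From p5 via lambda: add p6.
From p7 via lambda: add p10, p16.
From p10 via lambda: add p0.
lambda-closure = {p0, p1, p3, p5, p6, p7, p10, p12, p15, p16}, which has 10 states.

10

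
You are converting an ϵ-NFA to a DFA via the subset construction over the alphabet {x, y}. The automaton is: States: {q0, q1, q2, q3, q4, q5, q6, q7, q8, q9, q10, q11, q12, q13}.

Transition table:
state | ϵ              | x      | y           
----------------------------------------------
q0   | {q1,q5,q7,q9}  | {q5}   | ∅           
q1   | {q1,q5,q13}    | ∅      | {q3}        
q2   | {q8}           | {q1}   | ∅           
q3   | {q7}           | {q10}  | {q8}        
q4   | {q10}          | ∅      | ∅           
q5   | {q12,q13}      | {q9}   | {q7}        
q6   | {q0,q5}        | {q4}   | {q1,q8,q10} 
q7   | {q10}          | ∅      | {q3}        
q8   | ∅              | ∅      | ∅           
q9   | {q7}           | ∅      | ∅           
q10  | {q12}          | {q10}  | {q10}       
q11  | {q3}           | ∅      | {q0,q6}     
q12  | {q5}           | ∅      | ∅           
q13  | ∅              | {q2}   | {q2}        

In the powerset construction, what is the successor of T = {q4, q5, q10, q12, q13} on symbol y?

{q2, q5, q7, q8, q10, q12, q13}

q5 on y → {q7}.
q10 on y → {q10}.
q13 on y → {q2}.
No y-transition from q4, q12.
Union after reading y: {q2, q7, q10}.
Now take the ϵ-closure:
From q2 via ϵ: add q8.
From q10 via ϵ: add q12.
From q12 via ϵ: add q5.
From q5 via ϵ: add q13.
No new states can be added; the closed set is {q2, q5, q7, q8, q10, q12, q13}.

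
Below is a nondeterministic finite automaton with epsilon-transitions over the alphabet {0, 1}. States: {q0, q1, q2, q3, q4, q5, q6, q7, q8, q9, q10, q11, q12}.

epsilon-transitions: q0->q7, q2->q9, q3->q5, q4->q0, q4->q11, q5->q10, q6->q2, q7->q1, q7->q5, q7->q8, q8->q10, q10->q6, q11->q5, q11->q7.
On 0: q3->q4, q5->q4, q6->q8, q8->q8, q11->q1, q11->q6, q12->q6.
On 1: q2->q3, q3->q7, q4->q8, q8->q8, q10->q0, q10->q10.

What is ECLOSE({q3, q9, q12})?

Start with {q3, q9, q12}.
From q3 via epsilon: add q5.
From q5 via epsilon: add q10.
From q10 via epsilon: add q6.
From q6 via epsilon: add q2.
No new states can be added; the closed set is {q2, q3, q5, q6, q9, q10, q12}.

{q2, q3, q5, q6, q9, q10, q12}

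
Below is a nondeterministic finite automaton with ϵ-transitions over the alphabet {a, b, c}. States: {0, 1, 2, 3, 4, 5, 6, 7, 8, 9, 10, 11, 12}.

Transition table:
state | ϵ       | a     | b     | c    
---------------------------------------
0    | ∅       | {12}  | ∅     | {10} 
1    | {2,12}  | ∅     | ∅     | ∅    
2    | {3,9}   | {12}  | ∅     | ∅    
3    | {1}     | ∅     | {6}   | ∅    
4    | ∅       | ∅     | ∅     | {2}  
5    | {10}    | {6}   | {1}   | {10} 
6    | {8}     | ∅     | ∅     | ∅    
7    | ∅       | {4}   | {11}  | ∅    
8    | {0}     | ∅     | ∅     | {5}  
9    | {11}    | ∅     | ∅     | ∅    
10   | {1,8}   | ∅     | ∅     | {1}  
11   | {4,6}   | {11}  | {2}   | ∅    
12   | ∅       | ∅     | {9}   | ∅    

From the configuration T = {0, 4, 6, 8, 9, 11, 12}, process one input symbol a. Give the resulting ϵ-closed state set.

0 on a → {12}.
11 on a → {11}.
No a-transition from 4, 6, 8, 9, 12.
Union after reading a: {11, 12}.
Now take the ϵ-closure:
From 11 via ϵ: add 4, 6.
From 6 via ϵ: add 8.
From 8 via ϵ: add 0.
No new states can be added; the closed set is {0, 4, 6, 8, 11, 12}.

{0, 4, 6, 8, 11, 12}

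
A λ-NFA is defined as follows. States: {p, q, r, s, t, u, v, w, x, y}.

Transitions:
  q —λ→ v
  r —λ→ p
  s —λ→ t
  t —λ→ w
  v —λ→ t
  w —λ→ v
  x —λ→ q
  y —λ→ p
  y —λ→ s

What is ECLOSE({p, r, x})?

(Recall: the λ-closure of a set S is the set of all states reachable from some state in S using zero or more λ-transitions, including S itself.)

{p, q, r, t, v, w, x}

Start with {p, r, x}.
From x via λ: add q.
From q via λ: add v.
From v via λ: add t.
From t via λ: add w.
No new states can be added; the closed set is {p, q, r, t, v, w, x}.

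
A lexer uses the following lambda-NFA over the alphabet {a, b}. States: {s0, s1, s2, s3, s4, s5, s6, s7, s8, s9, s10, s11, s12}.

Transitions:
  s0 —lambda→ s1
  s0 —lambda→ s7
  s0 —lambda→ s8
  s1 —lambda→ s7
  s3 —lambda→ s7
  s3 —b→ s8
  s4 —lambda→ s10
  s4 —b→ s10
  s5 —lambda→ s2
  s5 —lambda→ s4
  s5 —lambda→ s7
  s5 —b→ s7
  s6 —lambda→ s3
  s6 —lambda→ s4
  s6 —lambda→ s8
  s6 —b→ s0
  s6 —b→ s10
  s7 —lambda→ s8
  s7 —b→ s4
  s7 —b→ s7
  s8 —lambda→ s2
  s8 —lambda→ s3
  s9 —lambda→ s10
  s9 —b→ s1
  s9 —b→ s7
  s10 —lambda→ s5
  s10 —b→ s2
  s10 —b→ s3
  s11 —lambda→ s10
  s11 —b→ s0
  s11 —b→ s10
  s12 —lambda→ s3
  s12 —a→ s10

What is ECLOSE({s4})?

{s2, s3, s4, s5, s7, s8, s10}

Start with {s4}.
From s4 via lambda: add s10.
From s10 via lambda: add s5.
From s5 via lambda: add s2, s7.
From s7 via lambda: add s8.
From s8 via lambda: add s3.
No new states can be added; the closed set is {s2, s3, s4, s5, s7, s8, s10}.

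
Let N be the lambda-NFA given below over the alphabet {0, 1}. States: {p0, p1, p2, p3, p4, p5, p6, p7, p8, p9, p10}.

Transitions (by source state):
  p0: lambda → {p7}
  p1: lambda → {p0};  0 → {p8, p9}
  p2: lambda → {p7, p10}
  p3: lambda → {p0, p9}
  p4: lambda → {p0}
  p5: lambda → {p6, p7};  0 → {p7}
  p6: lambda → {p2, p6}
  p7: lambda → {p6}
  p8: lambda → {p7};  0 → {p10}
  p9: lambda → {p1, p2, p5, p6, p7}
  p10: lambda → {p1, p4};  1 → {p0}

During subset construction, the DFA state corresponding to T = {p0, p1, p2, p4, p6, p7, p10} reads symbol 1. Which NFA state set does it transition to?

{p0, p1, p2, p4, p6, p7, p10}

p10 on 1 → {p0}.
No 1-transition from p0, p1, p2, p4, p6, p7.
Union after reading 1: {p0}.
Now take the lambda-closure:
From p0 via lambda: add p7.
From p7 via lambda: add p6.
From p6 via lambda: add p2.
From p2 via lambda: add p10.
From p10 via lambda: add p1, p4.
No new states can be added; the closed set is {p0, p1, p2, p4, p6, p7, p10}.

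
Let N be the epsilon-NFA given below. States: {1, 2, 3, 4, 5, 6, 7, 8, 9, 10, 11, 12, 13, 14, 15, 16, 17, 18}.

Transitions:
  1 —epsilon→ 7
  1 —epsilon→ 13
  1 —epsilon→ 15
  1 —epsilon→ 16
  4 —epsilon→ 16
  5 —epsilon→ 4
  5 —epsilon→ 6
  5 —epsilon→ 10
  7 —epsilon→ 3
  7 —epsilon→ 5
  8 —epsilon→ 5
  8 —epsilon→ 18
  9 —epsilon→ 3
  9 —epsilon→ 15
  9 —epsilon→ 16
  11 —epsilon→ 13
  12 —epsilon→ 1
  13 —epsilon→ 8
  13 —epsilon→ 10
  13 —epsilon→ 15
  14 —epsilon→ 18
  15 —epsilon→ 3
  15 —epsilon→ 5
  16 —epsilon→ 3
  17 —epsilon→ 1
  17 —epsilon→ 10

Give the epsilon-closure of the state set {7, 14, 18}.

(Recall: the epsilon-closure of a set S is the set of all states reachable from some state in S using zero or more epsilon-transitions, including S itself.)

{3, 4, 5, 6, 7, 10, 14, 16, 18}

Start with {7, 14, 18}.
From 7 via epsilon: add 3, 5.
From 5 via epsilon: add 4, 6, 10.
From 4 via epsilon: add 16.
No new states can be added; the closed set is {3, 4, 5, 6, 7, 10, 14, 16, 18}.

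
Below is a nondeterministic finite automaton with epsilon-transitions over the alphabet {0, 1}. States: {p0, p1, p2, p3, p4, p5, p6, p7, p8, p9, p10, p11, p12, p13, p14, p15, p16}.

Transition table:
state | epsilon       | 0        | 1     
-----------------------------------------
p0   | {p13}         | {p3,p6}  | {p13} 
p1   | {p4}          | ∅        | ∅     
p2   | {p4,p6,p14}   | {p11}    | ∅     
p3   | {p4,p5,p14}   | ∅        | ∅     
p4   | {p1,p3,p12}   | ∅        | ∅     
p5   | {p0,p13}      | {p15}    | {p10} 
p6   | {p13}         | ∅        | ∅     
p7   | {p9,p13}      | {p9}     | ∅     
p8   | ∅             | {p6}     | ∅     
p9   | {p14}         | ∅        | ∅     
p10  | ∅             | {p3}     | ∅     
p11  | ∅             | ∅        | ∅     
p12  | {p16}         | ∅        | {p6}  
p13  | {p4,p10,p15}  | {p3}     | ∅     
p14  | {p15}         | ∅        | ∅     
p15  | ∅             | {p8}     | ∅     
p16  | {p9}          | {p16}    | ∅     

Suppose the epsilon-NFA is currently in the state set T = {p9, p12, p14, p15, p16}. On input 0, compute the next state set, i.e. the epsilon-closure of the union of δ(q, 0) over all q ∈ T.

p15 on 0 → {p8}.
p16 on 0 → {p16}.
No 0-transition from p9, p12, p14.
Union after reading 0: {p8, p16}.
Now take the epsilon-closure:
From p16 via epsilon: add p9.
From p9 via epsilon: add p14.
From p14 via epsilon: add p15.
No new states can be added; the closed set is {p8, p9, p14, p15, p16}.

{p8, p9, p14, p15, p16}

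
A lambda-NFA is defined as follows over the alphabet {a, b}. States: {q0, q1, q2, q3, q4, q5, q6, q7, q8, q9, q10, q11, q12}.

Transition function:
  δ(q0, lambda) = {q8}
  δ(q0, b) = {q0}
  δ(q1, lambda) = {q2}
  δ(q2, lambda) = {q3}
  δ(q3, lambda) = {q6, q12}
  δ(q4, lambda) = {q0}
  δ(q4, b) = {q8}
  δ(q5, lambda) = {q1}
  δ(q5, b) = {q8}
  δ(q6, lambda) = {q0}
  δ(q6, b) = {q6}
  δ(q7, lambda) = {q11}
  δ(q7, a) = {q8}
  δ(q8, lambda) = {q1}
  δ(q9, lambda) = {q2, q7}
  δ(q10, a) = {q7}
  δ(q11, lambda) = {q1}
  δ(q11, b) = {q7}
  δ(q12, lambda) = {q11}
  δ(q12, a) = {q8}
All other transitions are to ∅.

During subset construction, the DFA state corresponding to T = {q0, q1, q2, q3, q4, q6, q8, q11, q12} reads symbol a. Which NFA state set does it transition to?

q12 on a → {q8}.
No a-transition from q0, q1, q2, q3, q4, q6, q8, q11.
Union after reading a: {q8}.
Now take the lambda-closure:
From q8 via lambda: add q1.
From q1 via lambda: add q2.
From q2 via lambda: add q3.
From q3 via lambda: add q6, q12.
From q6 via lambda: add q0.
From q12 via lambda: add q11.
No new states can be added; the closed set is {q0, q1, q2, q3, q6, q8, q11, q12}.

{q0, q1, q2, q3, q6, q8, q11, q12}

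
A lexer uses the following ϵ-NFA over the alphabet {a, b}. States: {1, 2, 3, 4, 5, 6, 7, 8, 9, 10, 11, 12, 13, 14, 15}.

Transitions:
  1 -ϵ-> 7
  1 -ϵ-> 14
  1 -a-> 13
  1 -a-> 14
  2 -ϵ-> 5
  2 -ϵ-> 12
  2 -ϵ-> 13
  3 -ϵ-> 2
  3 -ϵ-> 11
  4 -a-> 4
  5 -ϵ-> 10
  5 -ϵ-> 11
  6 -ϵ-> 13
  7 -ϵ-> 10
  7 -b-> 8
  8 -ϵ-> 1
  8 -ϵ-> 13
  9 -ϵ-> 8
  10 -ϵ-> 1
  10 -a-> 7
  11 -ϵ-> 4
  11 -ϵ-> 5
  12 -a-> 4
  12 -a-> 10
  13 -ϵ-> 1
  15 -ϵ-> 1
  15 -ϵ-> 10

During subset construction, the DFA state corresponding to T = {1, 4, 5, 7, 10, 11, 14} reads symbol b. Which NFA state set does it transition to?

{1, 7, 8, 10, 13, 14}

7 on b → {8}.
No b-transition from 1, 4, 5, 10, 11, 14.
Union after reading b: {8}.
Now take the ϵ-closure:
From 8 via ϵ: add 1, 13.
From 1 via ϵ: add 7, 14.
From 7 via ϵ: add 10.
No new states can be added; the closed set is {1, 7, 8, 10, 13, 14}.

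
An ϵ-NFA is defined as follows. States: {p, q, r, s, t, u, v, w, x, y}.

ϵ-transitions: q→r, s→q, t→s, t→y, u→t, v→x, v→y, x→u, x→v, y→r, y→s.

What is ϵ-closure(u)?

{q, r, s, t, u, y}

Start with {u}.
From u via ϵ: add t.
From t via ϵ: add s, y.
From s via ϵ: add q.
From y via ϵ: add r.
No new states can be added; the closed set is {q, r, s, t, u, y}.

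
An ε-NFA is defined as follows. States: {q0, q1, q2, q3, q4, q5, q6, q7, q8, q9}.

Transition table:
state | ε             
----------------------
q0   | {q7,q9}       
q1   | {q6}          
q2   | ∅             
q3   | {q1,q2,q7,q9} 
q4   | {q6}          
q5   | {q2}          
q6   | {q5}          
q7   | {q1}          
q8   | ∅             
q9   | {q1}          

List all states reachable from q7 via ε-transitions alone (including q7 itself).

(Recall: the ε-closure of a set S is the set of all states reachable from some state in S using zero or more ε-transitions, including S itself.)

{q1, q2, q5, q6, q7}

Start with {q7}.
From q7 via ε: add q1.
From q1 via ε: add q6.
From q6 via ε: add q5.
From q5 via ε: add q2.
No new states can be added; the closed set is {q1, q2, q5, q6, q7}.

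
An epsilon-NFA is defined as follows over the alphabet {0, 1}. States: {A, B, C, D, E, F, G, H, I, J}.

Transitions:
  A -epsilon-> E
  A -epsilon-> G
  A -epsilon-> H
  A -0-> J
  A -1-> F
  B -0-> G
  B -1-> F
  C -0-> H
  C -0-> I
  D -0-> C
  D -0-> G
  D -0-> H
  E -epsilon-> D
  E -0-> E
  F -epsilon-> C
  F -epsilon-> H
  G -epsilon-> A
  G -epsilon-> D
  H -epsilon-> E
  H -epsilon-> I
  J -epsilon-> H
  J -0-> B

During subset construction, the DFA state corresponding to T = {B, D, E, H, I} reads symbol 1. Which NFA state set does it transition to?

{C, D, E, F, H, I}

B on 1 → {F}.
No 1-transition from D, E, H, I.
Union after reading 1: {F}.
Now take the epsilon-closure:
From F via epsilon: add C, H.
From H via epsilon: add E, I.
From E via epsilon: add D.
No new states can be added; the closed set is {C, D, E, F, H, I}.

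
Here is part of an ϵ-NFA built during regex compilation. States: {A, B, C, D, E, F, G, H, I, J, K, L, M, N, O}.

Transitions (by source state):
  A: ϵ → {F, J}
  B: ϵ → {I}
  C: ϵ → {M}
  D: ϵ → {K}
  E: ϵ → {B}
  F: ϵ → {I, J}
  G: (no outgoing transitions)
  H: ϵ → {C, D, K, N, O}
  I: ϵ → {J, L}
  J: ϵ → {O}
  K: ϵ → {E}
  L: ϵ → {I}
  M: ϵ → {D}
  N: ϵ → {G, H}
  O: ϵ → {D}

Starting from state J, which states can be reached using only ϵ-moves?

Start with {J}.
From J via ϵ: add O.
From O via ϵ: add D.
From D via ϵ: add K.
From K via ϵ: add E.
From E via ϵ: add B.
From B via ϵ: add I.
From I via ϵ: add L.
No new states can be added; the closed set is {B, D, E, I, J, K, L, O}.

{B, D, E, I, J, K, L, O}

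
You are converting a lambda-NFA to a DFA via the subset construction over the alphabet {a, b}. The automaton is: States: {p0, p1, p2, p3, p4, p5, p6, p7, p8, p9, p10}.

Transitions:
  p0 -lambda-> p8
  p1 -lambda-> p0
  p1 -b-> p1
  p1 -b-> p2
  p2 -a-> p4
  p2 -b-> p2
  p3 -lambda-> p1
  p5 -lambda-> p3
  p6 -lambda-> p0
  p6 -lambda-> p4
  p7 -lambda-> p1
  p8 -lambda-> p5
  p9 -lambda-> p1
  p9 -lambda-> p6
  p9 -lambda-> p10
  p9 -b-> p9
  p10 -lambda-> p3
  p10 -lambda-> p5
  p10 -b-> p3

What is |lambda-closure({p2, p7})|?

7

Start with {p2, p7}.
From p7 via lambda: add p1.
From p1 via lambda: add p0.
From p0 via lambda: add p8.
From p8 via lambda: add p5.
From p5 via lambda: add p3.
lambda-closure = {p0, p1, p2, p3, p5, p7, p8}, which has 7 states.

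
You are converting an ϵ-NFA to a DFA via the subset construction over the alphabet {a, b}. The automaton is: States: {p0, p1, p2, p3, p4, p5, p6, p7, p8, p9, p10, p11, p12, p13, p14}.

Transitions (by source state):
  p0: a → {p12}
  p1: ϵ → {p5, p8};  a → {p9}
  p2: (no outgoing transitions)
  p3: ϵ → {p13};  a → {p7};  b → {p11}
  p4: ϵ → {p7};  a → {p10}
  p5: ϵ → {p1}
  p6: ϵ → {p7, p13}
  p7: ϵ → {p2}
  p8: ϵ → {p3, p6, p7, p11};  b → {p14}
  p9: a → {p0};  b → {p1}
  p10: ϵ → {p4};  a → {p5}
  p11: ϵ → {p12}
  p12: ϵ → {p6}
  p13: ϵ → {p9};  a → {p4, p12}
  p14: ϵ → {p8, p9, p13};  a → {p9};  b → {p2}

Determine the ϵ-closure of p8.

{p2, p3, p6, p7, p8, p9, p11, p12, p13}

Start with {p8}.
From p8 via ϵ: add p3, p6, p7, p11.
From p3 via ϵ: add p13.
From p7 via ϵ: add p2.
From p11 via ϵ: add p12.
From p13 via ϵ: add p9.
No new states can be added; the closed set is {p2, p3, p6, p7, p8, p9, p11, p12, p13}.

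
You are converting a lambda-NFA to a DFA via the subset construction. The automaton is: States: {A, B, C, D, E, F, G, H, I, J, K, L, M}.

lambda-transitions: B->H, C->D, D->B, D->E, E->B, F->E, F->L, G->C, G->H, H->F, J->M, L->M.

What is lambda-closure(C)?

Start with {C}.
From C via lambda: add D.
From D via lambda: add B, E.
From B via lambda: add H.
From H via lambda: add F.
From F via lambda: add L.
From L via lambda: add M.
No new states can be added; the closed set is {B, C, D, E, F, H, L, M}.

{B, C, D, E, F, H, L, M}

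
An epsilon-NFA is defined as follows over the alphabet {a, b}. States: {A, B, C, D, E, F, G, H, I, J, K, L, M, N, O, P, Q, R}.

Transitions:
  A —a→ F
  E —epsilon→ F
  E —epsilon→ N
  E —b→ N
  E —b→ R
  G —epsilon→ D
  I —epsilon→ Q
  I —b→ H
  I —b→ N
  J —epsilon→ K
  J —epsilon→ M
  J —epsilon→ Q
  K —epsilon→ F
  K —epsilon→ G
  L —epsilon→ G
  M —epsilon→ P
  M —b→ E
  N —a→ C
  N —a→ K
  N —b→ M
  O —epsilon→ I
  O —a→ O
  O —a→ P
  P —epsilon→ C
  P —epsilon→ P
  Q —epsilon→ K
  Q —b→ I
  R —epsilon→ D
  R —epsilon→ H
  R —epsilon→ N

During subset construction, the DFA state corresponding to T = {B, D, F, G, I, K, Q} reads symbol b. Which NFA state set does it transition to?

I on b → {H, N}.
Q on b → {I}.
No b-transition from B, D, F, G, K.
Union after reading b: {H, I, N}.
Now take the epsilon-closure:
From I via epsilon: add Q.
From Q via epsilon: add K.
From K via epsilon: add F, G.
From G via epsilon: add D.
No new states can be added; the closed set is {D, F, G, H, I, K, N, Q}.

{D, F, G, H, I, K, N, Q}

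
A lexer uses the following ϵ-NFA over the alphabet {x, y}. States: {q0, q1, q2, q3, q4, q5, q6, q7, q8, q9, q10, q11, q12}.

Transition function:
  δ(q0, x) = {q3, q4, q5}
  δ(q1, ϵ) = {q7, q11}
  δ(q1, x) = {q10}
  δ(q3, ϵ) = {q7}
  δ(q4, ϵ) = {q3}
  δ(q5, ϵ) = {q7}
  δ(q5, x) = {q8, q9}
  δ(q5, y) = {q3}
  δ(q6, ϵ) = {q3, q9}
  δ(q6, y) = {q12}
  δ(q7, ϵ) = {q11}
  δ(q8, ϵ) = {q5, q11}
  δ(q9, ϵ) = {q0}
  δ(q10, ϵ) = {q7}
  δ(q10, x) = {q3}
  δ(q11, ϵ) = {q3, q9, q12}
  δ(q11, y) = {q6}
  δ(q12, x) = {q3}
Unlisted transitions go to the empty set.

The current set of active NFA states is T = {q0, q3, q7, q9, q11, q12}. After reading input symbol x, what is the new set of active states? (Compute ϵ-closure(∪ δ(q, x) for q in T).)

q0 on x → {q3, q4, q5}.
q12 on x → {q3}.
No x-transition from q3, q7, q9, q11.
Union after reading x: {q3, q4, q5}.
Now take the ϵ-closure:
From q3 via ϵ: add q7.
From q7 via ϵ: add q11.
From q11 via ϵ: add q9, q12.
From q9 via ϵ: add q0.
No new states can be added; the closed set is {q0, q3, q4, q5, q7, q9, q11, q12}.

{q0, q3, q4, q5, q7, q9, q11, q12}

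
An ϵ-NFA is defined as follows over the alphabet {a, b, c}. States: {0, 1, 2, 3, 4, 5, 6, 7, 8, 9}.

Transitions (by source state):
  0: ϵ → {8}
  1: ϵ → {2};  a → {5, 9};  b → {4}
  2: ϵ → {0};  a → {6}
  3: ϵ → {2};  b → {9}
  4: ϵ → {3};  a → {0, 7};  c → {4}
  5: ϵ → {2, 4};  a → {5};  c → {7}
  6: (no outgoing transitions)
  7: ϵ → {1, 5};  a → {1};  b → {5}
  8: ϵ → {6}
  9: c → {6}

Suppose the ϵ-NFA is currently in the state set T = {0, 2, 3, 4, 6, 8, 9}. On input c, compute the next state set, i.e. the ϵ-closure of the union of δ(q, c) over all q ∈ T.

{0, 2, 3, 4, 6, 8}

4 on c → {4}.
9 on c → {6}.
No c-transition from 0, 2, 3, 6, 8.
Union after reading c: {4, 6}.
Now take the ϵ-closure:
From 4 via ϵ: add 3.
From 3 via ϵ: add 2.
From 2 via ϵ: add 0.
From 0 via ϵ: add 8.
No new states can be added; the closed set is {0, 2, 3, 4, 6, 8}.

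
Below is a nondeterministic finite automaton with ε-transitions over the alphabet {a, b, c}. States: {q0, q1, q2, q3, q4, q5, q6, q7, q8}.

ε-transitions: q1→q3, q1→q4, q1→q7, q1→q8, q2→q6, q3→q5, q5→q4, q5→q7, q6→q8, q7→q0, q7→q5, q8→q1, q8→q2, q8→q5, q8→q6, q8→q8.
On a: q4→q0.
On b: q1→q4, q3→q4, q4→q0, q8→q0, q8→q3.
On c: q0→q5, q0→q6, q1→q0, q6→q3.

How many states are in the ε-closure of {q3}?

5

Start with {q3}.
From q3 via ε: add q5.
From q5 via ε: add q4, q7.
From q7 via ε: add q0.
ε-closure = {q0, q3, q4, q5, q7}, which has 5 states.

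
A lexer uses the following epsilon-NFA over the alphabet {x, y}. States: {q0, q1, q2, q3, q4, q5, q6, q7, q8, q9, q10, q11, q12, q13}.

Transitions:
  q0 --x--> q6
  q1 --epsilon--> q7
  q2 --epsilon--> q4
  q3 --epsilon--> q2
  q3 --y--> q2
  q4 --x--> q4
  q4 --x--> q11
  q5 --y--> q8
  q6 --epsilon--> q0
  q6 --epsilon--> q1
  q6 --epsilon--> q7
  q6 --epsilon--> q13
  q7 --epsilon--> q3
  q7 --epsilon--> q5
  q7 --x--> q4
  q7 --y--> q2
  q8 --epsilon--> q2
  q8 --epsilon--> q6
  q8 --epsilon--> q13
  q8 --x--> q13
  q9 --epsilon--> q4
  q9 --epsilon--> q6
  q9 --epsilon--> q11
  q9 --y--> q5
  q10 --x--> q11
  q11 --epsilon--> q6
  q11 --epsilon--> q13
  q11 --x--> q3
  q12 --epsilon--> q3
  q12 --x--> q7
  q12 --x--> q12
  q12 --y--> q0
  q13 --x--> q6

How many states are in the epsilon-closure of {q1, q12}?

7

Start with {q1, q12}.
From q1 via epsilon: add q7.
From q12 via epsilon: add q3.
From q3 via epsilon: add q2.
From q7 via epsilon: add q5.
From q2 via epsilon: add q4.
epsilon-closure = {q1, q2, q3, q4, q5, q7, q12}, which has 7 states.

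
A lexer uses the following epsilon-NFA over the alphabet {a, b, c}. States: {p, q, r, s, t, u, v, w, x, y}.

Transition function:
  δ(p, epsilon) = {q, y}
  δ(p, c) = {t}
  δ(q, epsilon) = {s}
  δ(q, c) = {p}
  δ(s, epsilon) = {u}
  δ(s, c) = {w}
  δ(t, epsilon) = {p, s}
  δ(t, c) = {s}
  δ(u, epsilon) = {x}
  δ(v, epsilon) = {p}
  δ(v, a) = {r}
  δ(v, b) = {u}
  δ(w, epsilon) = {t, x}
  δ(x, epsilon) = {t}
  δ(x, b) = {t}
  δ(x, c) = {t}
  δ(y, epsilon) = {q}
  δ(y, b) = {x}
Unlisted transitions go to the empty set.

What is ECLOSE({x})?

{p, q, s, t, u, x, y}

Start with {x}.
From x via epsilon: add t.
From t via epsilon: add p, s.
From p via epsilon: add q, y.
From s via epsilon: add u.
No new states can be added; the closed set is {p, q, s, t, u, x, y}.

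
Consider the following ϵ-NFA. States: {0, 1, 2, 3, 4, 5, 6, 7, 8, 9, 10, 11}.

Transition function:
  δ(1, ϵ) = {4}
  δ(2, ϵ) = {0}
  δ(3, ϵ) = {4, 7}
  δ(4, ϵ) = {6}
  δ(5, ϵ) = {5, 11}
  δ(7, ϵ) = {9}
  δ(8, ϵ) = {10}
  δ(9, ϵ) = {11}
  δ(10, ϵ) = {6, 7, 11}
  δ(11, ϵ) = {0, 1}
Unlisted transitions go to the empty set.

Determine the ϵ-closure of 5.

Start with {5}.
From 5 via ϵ: add 11.
From 11 via ϵ: add 0, 1.
From 1 via ϵ: add 4.
From 4 via ϵ: add 6.
No new states can be added; the closed set is {0, 1, 4, 5, 6, 11}.

{0, 1, 4, 5, 6, 11}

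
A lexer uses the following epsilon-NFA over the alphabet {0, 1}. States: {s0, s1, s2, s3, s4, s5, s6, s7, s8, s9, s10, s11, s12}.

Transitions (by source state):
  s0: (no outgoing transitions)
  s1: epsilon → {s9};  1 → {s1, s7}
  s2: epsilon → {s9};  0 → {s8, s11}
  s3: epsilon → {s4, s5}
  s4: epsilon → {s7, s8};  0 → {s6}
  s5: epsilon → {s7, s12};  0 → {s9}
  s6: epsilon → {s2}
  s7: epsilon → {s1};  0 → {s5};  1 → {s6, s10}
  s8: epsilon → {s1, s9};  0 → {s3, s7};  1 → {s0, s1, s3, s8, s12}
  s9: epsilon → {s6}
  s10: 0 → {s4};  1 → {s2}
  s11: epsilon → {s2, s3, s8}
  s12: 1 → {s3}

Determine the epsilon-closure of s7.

Start with {s7}.
From s7 via epsilon: add s1.
From s1 via epsilon: add s9.
From s9 via epsilon: add s6.
From s6 via epsilon: add s2.
No new states can be added; the closed set is {s1, s2, s6, s7, s9}.

{s1, s2, s6, s7, s9}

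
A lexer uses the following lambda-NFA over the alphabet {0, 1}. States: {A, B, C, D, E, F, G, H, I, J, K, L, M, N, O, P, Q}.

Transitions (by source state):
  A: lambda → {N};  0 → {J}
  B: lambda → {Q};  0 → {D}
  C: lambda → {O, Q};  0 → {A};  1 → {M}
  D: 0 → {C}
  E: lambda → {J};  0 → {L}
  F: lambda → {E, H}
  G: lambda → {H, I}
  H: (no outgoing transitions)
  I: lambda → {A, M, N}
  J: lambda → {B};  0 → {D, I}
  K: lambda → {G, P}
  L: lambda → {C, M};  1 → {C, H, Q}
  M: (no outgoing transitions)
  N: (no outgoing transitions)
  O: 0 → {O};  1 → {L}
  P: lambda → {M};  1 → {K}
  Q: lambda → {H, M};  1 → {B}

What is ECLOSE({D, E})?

{B, D, E, H, J, M, Q}

Start with {D, E}.
From E via lambda: add J.
From J via lambda: add B.
From B via lambda: add Q.
From Q via lambda: add H, M.
No new states can be added; the closed set is {B, D, E, H, J, M, Q}.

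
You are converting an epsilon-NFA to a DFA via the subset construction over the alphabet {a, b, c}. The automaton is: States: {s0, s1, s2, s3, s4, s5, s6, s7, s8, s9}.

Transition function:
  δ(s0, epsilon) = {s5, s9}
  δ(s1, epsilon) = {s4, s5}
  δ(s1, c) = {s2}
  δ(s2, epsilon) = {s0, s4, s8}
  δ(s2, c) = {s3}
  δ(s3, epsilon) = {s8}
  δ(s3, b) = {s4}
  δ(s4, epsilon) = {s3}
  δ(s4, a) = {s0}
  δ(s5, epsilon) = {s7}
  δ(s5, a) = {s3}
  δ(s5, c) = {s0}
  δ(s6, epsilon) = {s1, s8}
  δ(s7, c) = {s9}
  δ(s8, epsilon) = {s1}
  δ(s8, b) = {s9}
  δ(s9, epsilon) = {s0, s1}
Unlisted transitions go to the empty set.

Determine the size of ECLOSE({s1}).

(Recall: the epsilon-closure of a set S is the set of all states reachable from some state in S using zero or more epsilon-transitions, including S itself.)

6

Start with {s1}.
From s1 via epsilon: add s4, s5.
From s4 via epsilon: add s3.
From s5 via epsilon: add s7.
From s3 via epsilon: add s8.
epsilon-closure = {s1, s3, s4, s5, s7, s8}, which has 6 states.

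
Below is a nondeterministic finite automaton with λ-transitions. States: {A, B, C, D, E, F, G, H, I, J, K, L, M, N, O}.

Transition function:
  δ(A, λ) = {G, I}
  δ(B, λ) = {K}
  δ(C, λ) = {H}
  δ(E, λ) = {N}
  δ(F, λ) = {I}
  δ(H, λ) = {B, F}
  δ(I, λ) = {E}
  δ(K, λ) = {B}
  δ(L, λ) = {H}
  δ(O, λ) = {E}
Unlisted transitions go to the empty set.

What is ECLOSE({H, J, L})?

Start with {H, J, L}.
From H via λ: add B, F.
From B via λ: add K.
From F via λ: add I.
From I via λ: add E.
From E via λ: add N.
No new states can be added; the closed set is {B, E, F, H, I, J, K, L, N}.

{B, E, F, H, I, J, K, L, N}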